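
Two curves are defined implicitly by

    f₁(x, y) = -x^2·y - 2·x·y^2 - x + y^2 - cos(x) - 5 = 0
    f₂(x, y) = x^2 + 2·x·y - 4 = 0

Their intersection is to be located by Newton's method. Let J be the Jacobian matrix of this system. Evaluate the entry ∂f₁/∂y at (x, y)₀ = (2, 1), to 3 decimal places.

-10.000

∂f₁/∂y = -x^2 - 4·x·y + 2·y.
At (2, 1) this is -10.000.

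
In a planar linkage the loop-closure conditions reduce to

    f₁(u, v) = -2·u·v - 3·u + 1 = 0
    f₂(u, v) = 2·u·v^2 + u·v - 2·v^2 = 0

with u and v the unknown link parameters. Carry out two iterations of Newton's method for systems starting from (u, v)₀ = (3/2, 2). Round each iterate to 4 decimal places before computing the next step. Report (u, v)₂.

(-0.3165, 5.8863)

At (3/2, 2): F = (-9.5000, 7.0000).
Jacobian J = [[-2·v - 3, -2·u], [2·v^2 + v, 4·u·v + u - 4·v]].
At the point, J = [[-7.0000, -3.0000], [10.0000, 5.5000]] (det J = -8.5000).
Solving J·Δ = −F gives Δ = (-3.6765, 5.4118).
Then the next iterate is (u, v)₁ = (-2.1765, 7.4118).
Round to (-2.1765, 7.4118) and repeat: F = (39.793065, -365.132435), J = [[-17.8236, 4.3530], [117.281358, -96.350831]].
Δ = (1.8600, -1.5255), so (u, v)₂ = (-0.3165, 5.8863).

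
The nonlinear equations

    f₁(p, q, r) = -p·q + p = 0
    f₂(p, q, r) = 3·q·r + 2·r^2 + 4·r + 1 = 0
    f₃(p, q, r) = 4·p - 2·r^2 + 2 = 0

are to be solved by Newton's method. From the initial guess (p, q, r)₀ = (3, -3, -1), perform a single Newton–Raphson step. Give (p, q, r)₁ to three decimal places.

(-1.600, -5.133, 0.600)

At (3, -3, -1): F = (12.000, 8.000, 12.000).
Jacobian J = [[-q + 1, -p, 0], [0, 3·r, 3·q + 4·r + 4], [4, 0, -4·r]].
At the point, J = [[4.000, -3.000, 0.000], [0.000, -3.000, -9.000], [4.000, 0.000, 4.000]] (det J = 60.000).
Solving J·Δ = −F gives Δ = (-4.600, -2.133, 1.600).
Then the next iterate is (p, q, r)₁ = (-1.600, -5.133, 0.600).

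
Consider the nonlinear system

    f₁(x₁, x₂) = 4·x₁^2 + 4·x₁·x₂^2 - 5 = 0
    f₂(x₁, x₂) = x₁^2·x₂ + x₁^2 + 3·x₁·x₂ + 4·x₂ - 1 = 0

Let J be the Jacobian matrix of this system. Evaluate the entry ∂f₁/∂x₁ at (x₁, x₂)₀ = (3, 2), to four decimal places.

∂f₁/∂x₁ = 8·x₁ + 4·x₂^2.
At (3, 2) this is 40.0000.

40.0000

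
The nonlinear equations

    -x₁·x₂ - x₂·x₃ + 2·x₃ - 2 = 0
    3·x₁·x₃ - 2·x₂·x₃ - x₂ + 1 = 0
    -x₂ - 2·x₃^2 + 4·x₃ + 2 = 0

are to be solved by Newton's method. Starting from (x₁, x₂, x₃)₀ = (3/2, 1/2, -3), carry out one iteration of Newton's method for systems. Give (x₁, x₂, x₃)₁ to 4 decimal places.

(3.0246, 3.8509, -1.0093)

At (3/2, 1/2, -3): F = (-7.2500, -10.0000, -28.5000).
Jacobian J = [[-x₂, -x₁ - x₃, -x₂ + 2], [3·x₃, -2·x₃ - 1, 3·x₁ - 2·x₂], [0, -1, -4·x₃ + 4]].
At the point, J = [[-0.5000, 1.5000, 1.5000], [-9.0000, 5.0000, 3.5000], [0.0000, -1.0000, 16.0000]] (det J = 187.7500).
Solving J·Δ = −F gives Δ = (1.5246, 3.3509, 1.9907).
Then the next iterate is (x₁, x₂, x₃)₁ = (3.0246, 3.8509, -1.0093).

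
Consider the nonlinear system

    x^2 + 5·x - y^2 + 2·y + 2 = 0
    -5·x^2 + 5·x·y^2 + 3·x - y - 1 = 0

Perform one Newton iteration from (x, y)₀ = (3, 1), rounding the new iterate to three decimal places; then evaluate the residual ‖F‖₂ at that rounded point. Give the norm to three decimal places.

At (3, 1): F = (27.000, -23.000).
Jacobian J = [[2·x + 5, -2·y + 2], [-10·x + 5·y^2 + 3, 10·x·y - 1]].
At the point, J = [[11.000, 0.000], [-22.000, 29.000]] (det J = 319.000).
Solving J·Δ = −F gives Δ = (-2.455, -1.069).
Then the next iterate is (x, y)₁ = (0.545, -0.069).
Re-evaluating at (0.545, -0.069): F = (4.87926, -0.76815), so ‖F‖₂ = 4.939.

4.939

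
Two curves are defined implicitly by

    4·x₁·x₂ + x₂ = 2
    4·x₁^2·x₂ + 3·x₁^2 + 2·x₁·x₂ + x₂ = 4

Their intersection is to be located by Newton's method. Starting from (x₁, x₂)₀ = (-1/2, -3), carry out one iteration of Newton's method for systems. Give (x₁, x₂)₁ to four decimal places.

(-1.0833, 5.0000)

At (-1/2, -3): F = (1.0000, -6.2500).
Jacobian J = [[4·x₂, 4·x₁ + 1], [8·x₁·x₂ + 6·x₁ + 2·x₂, 4·x₁^2 + 2·x₁ + 1]].
At the point, J = [[-12.0000, -1.0000], [3.0000, 1.0000]] (det J = -9.0000).
Solving J·Δ = −F gives Δ = (-0.5833, 8.0000).
Then the next iterate is (x₁, x₂)₁ = (-1.0833, 5.0000).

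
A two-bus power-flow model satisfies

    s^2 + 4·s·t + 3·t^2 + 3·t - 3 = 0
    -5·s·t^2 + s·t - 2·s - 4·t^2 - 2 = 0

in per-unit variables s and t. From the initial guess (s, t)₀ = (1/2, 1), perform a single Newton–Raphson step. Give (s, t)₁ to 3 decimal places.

(-9.036, 4.857)

At (1/2, 1): F = (5.250, -9.000).
Jacobian J = [[2·s + 4·t, 4·s + 6·t + 3], [-5·t^2 + t - 2, -10·s·t + s - 8·t]].
At the point, J = [[5.000, 11.000], [-6.000, -12.500]] (det J = 3.500).
Solving J·Δ = −F gives Δ = (-9.536, 3.857).
Then the next iterate is (s, t)₁ = (-9.036, 4.857).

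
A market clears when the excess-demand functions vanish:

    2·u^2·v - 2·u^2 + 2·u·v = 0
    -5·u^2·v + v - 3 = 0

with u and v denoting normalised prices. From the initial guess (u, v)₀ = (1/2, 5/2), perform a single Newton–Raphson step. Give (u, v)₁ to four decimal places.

At (1/2, 5/2): F = (3.2500, -3.6250).
Jacobian J = [[4·u·v - 4·u + 2·v, 2·u^2 + 2·u], [-10·u·v, -5·u^2 + 1]].
At the point, J = [[8.0000, 1.5000], [-12.5000, -0.2500]] (det J = 16.7500).
Solving J·Δ = −F gives Δ = (-0.2761, -0.6940).
Then the next iterate is (u, v)₁ = (0.2239, 1.8060).

(0.2239, 1.8060)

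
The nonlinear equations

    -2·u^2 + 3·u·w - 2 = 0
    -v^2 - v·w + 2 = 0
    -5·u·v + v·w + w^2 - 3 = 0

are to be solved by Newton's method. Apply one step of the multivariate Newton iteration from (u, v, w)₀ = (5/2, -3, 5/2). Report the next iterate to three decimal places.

At (5/2, -3, 5/2): F = (4.250, 0.500, 33.250).
Jacobian J = [[-4·u + 3·w, 0, 3·u], [0, -2·v - w, -v], [-5·v, -5·u + w, v + 2·w]].
At the point, J = [[-2.500, 0.000, 7.500], [0.000, 3.500, 3.000], [15.000, -10.000, 2.000]] (det J = -486.250).
Solving J·Δ = −F gives Δ = (-1.549, 0.785, -1.083).
Then the next iterate is (u, v, w)₁ = (0.951, -2.215, 1.417).

(0.951, -2.215, 1.417)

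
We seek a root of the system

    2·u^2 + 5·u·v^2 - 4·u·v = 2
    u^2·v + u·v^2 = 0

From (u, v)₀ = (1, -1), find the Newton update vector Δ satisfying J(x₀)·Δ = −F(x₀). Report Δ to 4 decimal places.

(-0.3333, 0.3333)

At (1, -1): F = (9.0000, 0.0000).
Jacobian J = [[4·u + 5·v^2 - 4·v, 10·u·v - 4·u], [2·u·v + v^2, u^2 + 2·u·v]].
At the point, J = [[13.0000, -14.0000], [-1.0000, -1.0000]] (det J = -27.0000).
Solving J·Δ = −F gives Δ = (-0.3333, 0.3333).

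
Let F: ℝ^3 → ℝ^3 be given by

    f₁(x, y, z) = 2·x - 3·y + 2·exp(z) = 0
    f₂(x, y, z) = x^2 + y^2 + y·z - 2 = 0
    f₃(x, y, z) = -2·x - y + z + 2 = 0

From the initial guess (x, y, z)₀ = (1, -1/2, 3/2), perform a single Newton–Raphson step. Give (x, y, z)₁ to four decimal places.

(1.5000, -1.2546, -0.2546)

At (1, -1/2, 3/2): F = (12.463378, -1.5000, 2.0000).
Jacobian J = [[2, -3, 2·exp(z)], [2·x, 2·y + z, y], [-2, -1, 1]].
At the point, J = [[2.0000, -3.0000, 8.963378], [2.0000, 0.5000, -0.5000], [-2.0000, -1.0000, 1.0000]] (det J = -5.963378).
Solving J·Δ = −F gives Δ = (0.5000, -0.7546, -1.7546).
Then the next iterate is (x, y, z)₁ = (1.5000, -1.2546, -0.2546).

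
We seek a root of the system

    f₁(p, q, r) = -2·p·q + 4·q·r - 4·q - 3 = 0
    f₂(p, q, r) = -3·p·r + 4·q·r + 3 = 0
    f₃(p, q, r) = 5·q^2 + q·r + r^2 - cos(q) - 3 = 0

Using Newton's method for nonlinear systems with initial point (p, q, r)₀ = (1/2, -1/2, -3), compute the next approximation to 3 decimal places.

(-0.404, -0.349, -1.986)

At (1/2, -1/2, -3): F = (5.500, 13.500, 7.87242).
Jacobian J = [[-2·q, -2·p + 4·r - 4, 4·q], [-3·r, 4·r, -3·p + 4·q], [0, 10·q + r + sin(q), q + 2·r]].
At the point, J = [[1.000, -17.000, -2.000], [9.000, -12.000, -3.500], [0.000, -8.47943, -6.500]] (det J = -793.54833).
Solving J·Δ = −F gives Δ = (-0.904, 0.151, 1.014).
Then the next iterate is (p, q, r)₁ = (-0.404, -0.349, -1.986).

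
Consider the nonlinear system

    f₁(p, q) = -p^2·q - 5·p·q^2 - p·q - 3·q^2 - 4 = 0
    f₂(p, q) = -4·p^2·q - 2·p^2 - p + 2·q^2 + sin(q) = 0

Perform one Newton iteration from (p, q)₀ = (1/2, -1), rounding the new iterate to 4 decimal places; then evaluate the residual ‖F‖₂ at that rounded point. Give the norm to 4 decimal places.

741.6249

At (1/2, -1): F = (-8.7500, 1.158529).
Jacobian J = [[-2·p·q - 5·q^2 - q, -p^2 - 10·p·q - p - 6·q], [-8·p·q - 4·p - 1, -4·p^2 + 4·q + cos(q)]].
At the point, J = [[-3.0000, 10.2500], [1.0000, -4.459698]] (det J = 3.129093).
Solving J·Δ = −F gives Δ = (-8.6758, -1.6856).
Then the next iterate is (p, q)₁ = (-8.1758, -2.6856).
Re-evaluating at (-8.1758, -2.6856): F = (426.758821, 606.534753), so ‖F‖₂ = 741.6249.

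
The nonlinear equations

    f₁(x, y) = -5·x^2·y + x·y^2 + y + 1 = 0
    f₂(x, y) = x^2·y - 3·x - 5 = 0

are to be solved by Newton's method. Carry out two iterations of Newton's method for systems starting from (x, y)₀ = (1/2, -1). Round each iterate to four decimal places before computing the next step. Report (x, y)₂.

(-1.1777, -6.7392)

At (1/2, -1): F = (1.7500, -6.7500).
Jacobian J = [[-10·x·y + y^2, -5·x^2 + 2·x·y + 1], [2·x·y - 3, x^2]].
At the point, J = [[6.0000, -1.2500], [-4.0000, 0.2500]] (det J = -3.5000).
Solving J·Δ = −F gives Δ = (-2.2857, -9.5714).
Then the next iterate is (x, y)₁ = (-1.7857, -10.5714).
Round to (-1.7857, -10.5714) and repeat: F = (-40.584997, -33.352182), J = [[-77.018992, 22.811076], [34.754698, 3.188724]].
Δ = (0.6080, 3.8322), so (x, y)₂ = (-1.1777, -6.7392).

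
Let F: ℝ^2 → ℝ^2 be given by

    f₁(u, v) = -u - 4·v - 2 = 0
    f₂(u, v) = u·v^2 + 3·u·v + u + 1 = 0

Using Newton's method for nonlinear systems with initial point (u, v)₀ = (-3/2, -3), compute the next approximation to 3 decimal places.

(98.000, -25.000)

At (-3/2, -3): F = (11.500, -0.500).
Jacobian J = [[-1, -4], [v^2 + 3·v + 1, 2·u·v + 3·u]].
At the point, J = [[-1.000, -4.000], [1.000, 4.500]] (det J = -0.500).
Solving J·Δ = −F gives Δ = (99.500, -22.000).
Then the next iterate is (u, v)₁ = (98.000, -25.000).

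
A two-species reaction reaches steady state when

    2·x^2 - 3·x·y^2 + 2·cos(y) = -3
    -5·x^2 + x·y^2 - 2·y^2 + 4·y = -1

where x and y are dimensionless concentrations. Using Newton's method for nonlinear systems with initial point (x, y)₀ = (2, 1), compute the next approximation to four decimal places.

At (2, 1): F = (6.080605, -15.0000).
Jacobian J = [[4·x - 3·y^2, -6·x·y - 2·sin(y)], [-10·x + y^2, 2·x·y - 4·y + 4]].
At the point, J = [[5.0000, -13.682942], [-19.0000, 4.0000]] (det J = -239.975897).
Solving J·Δ = −F gives Δ = (-0.7539, 0.1689).
Then the next iterate is (x, y)₁ = (1.2461, 1.1689).

(1.2461, 1.1689)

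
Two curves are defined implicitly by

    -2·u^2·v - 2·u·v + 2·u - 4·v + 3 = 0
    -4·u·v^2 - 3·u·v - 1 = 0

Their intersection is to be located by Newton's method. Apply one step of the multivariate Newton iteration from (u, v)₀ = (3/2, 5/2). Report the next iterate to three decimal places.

(0.640, 1.869)

At (3/2, 5/2): F = (-22.750, -49.750).
Jacobian J = [[-4·u·v - 2·v + 2, -2·u^2 - 2·u - 4], [-4·v^2 - 3·v, -8·u·v - 3·u]].
At the point, J = [[-18.000, -11.500], [-32.500, -34.500]] (det J = 247.250).
Solving J·Δ = −F gives Δ = (-0.860, -0.631).
Then the next iterate is (u, v)₁ = (0.640, 1.869).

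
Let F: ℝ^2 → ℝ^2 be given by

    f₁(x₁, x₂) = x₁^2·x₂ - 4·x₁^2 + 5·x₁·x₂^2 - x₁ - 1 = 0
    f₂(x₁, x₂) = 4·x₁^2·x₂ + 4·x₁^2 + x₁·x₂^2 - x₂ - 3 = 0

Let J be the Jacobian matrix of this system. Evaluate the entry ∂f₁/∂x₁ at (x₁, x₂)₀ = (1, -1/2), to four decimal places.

∂f₁/∂x₁ = 2·x₁·x₂ - 8·x₁ + 5·x₂^2 - 1.
At (1, -1/2) this is -8.7500.

-8.7500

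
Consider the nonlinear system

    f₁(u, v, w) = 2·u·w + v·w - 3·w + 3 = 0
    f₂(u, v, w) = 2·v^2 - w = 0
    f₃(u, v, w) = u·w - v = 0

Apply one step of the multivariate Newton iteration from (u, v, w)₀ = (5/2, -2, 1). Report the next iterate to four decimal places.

At (5/2, -2, 1): F = (3.0000, 7.0000, 4.5000).
Jacobian J = [[2·w, w, 2·u + v - 3], [0, 4·v, -1], [w, -1, u]].
At the point, J = [[2.0000, 1.0000, 0.0000], [0.0000, -8.0000, -1.0000], [1.0000, -1.0000, 2.5000]] (det J = -43.0000).
Solving J·Δ = −F gives Δ = (-1.9767, 0.9535, -0.6279).
Then the next iterate is (u, v, w)₁ = (0.5233, -1.0465, 0.3721).

(0.5233, -1.0465, 0.3721)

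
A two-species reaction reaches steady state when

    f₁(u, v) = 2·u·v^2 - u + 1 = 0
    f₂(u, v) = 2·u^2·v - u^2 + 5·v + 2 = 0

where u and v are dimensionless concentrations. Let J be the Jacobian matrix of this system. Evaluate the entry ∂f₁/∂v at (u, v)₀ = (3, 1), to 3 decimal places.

12.000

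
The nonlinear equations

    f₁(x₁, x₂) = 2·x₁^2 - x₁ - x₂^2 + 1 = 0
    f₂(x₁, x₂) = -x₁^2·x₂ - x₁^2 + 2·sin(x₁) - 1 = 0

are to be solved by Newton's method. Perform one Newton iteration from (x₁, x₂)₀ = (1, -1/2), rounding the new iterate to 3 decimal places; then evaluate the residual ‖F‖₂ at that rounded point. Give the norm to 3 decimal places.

0.849

At (1, -1/2): F = (1.750, 0.18294).
Jacobian J = [[4·x₁ - 1, -2·x₂], [-2·x₁·x₂ - 2·x₁ + 2·cos(x₁), -x₁^2]].
At the point, J = [[3.000, 1.000], [0.08060, -1.000]] (det J = -3.08060).
Solving J·Δ = −F gives Δ = (-0.627, 0.132).
Then the next iterate is (x₁, x₂)₁ = (0.373, -0.368).
Re-evaluating at (0.373, -0.368): F = (0.76983, -0.35911), so ‖F‖₂ = 0.849.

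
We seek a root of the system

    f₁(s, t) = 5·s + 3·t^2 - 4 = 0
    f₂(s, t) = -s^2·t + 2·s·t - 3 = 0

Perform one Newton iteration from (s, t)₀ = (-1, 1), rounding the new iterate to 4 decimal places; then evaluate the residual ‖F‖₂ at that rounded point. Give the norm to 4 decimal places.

2.4753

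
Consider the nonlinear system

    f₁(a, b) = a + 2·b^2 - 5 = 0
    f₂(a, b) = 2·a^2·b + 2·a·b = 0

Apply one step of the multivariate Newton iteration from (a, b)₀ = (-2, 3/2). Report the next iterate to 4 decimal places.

At (-2, 3/2): F = (-2.5000, 6.0000).
Jacobian J = [[1, 4·b], [4·a·b + 2·b, 2·a^2 + 2·a]].
At the point, J = [[1.0000, 6.0000], [-9.0000, 4.0000]] (det J = 58.0000).
Solving J·Δ = −F gives Δ = (0.7931, 0.2845).
Then the next iterate is (a, b)₁ = (-1.2069, 1.7845).

(-1.2069, 1.7845)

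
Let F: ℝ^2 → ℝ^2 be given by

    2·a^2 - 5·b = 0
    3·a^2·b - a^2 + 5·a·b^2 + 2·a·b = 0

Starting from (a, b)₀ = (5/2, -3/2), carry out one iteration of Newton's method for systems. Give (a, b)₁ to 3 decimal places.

At (5/2, -3/2): F = (20.000, -13.750).
Jacobian J = [[4·a, -5], [6·a·b - 2·a + 5·b^2 + 2·b, 3·a^2 + 10·a·b + 2·a]].
At the point, J = [[10.000, -5.000], [-19.250, -13.750]] (det J = -233.750).
Solving J·Δ = −F gives Δ = (-1.471, 1.059).
Then the next iterate is (a, b)₁ = (1.029, -0.441).

(1.029, -0.441)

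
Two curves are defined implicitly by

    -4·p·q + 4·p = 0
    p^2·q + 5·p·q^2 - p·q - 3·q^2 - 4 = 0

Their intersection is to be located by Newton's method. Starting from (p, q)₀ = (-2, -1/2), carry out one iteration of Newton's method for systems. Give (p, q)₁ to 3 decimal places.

At (-2, -1/2): F = (-12.000, -10.250).
Jacobian J = [[-4·q + 4, -4·p], [2·p·q + 5·q^2 - q, p^2 + 10·p·q - p - 6·q]].
At the point, J = [[6.000, 8.000], [3.750, 19.000]] (det J = 84.000).
Solving J·Δ = −F gives Δ = (1.738, 0.196).
Then the next iterate is (p, q)₁ = (-0.262, -0.304).

(-0.262, -0.304)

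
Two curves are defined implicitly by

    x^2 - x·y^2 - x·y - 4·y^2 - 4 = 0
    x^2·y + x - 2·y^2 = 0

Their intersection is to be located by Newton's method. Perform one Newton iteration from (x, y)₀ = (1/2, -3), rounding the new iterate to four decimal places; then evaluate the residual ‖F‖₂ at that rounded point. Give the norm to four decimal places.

59.0610

At (1/2, -3): F = (-42.7500, -18.2500).
Jacobian J = [[2·x - y^2 - y, -2·x·y - x - 8·y], [2·x·y + 1, x^2 - 4·y]].
At the point, J = [[-5.0000, 26.5000], [-2.0000, 12.2500]] (det J = -8.2500).
Solving J·Δ = −F gives Δ = (-4.8561, 0.6970).
Then the next iterate is (x, y)₁ = (-4.3561, -2.3030).
Re-evaluating at (-4.3561, -2.3030): F = (6.832195, -58.664541), so ‖F‖₂ = 59.0610.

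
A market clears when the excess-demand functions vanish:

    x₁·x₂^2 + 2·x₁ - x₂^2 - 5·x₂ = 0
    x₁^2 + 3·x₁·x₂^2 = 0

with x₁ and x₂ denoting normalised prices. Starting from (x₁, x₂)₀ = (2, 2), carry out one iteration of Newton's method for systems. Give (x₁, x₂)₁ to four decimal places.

(2.1250, 0.7500)

At (2, 2): F = (-2.0000, 28.0000).
Jacobian J = [[x₂^2 + 2, 2·x₁·x₂ - 2·x₂ - 5], [2·x₁ + 3·x₂^2, 6·x₁·x₂]].
At the point, J = [[6.0000, -1.0000], [16.0000, 24.0000]] (det J = 160.0000).
Solving J·Δ = −F gives Δ = (0.1250, -1.2500).
Then the next iterate is (x₁, x₂)₁ = (2.1250, 0.7500).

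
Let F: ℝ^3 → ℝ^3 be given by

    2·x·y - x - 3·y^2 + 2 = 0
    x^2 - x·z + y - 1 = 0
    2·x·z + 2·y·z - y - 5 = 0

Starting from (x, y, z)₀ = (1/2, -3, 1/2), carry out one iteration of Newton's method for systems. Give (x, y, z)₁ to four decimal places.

At (1/2, -3, 1/2): F = (-28.5000, -4.0000, -4.5000).
Jacobian J = [[2·y - 1, 2·x - 6·y, 0], [2·x - z, 1, -x], [2·z, 2·z - 1, 2·x + 2·y]].
At the point, J = [[-7.0000, 19.0000, 0.0000], [0.5000, 1.0000, -0.5000], [1.0000, 0.0000, -5.0000]] (det J = 73.0000).
Solving J·Δ = −F gives Δ = (2.6678, 2.4829, -0.3664).
Then the next iterate is (x, y, z)₁ = (3.1678, -0.5171, 0.1336).

(3.1678, -0.5171, 0.1336)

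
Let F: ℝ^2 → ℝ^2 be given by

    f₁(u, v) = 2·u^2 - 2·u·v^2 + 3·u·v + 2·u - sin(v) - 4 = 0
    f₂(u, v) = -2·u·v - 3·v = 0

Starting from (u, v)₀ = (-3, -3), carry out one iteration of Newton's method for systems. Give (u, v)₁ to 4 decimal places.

(-2.1594, -1.6813)

At (-3, -3): F = (89.141120, -9.0000).
Jacobian J = [[4·u - 2·v^2 + 3·v + 2, -4·u·v + 3·u - cos(v)], [-2·v, -2·u - 3]].
At the point, J = [[-37.0000, -44.010008], [6.0000, 3.0000]] (det J = 153.060045).
Solving J·Δ = −F gives Δ = (0.8406, 1.3187).
Then the next iterate is (u, v)₁ = (-2.1594, -1.6813).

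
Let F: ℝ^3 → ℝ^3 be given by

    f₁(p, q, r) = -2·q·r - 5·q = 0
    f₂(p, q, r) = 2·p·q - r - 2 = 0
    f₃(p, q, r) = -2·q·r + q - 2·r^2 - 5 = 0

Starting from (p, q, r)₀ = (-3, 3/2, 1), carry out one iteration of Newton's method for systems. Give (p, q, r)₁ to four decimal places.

(-1.4420, 0.4565, -0.0652)

At (-3, 3/2, 1): F = (-10.5000, -12.0000, -8.5000).
Jacobian J = [[0, -2·r - 5, -2·q], [2·q, 2·p, -1], [0, -2·r + 1, -2·q - 4·r]].
At the point, J = [[0.0000, -7.0000, -3.0000], [3.0000, -6.0000, -1.0000], [0.0000, -1.0000, -7.0000]] (det J = -138.0000).
Solving J·Δ = −F gives Δ = (1.5580, -1.0435, -1.0652).
Then the next iterate is (p, q, r)₁ = (-1.4420, 0.4565, -0.0652).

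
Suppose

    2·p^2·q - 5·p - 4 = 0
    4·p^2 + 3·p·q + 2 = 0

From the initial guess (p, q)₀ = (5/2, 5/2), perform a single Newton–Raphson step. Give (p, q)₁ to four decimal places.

At (5/2, 5/2): F = (14.7500, 45.7500).
Jacobian J = [[4·p·q - 5, 2·p^2], [8·p + 3·q, 3·p]].
At the point, J = [[20.0000, 12.5000], [27.5000, 7.5000]] (det J = -193.7500).
Solving J·Δ = −F gives Δ = (-2.3806, 2.6290).
Then the next iterate is (p, q)₁ = (0.1194, 5.1290).

(0.1194, 5.1290)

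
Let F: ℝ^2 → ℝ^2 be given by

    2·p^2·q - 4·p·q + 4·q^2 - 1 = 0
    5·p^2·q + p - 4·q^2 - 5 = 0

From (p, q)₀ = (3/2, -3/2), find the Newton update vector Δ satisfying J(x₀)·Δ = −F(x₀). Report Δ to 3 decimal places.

At (3/2, -3/2): F = (10.250, -29.375).
Jacobian J = [[4·p·q - 4·q, 2·p^2 - 4·p + 8·q], [10·p·q + 1, 5·p^2 - 8·q]].
At the point, J = [[-3.000, -13.500], [-21.500, 23.250]] (det J = -360.000).
Solving J·Δ = −F gives Δ = (-0.440, 0.857).

(-0.440, 0.857)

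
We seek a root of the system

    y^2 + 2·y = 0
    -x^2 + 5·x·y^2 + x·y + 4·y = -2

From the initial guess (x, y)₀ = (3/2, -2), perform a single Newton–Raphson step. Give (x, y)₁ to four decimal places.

At (3/2, -2): F = (0.0000, 18.7500).
Jacobian J = [[0, 2·y + 2], [-2·x + 5·y^2 + y, 10·x·y + x + 4]].
At the point, J = [[0.0000, -2.0000], [15.0000, -24.5000]] (det J = 30.0000).
Solving J·Δ = −F gives Δ = (-1.2500, 0.0000).
Then the next iterate is (x, y)₁ = (0.2500, -2.0000).

(0.2500, -2.0000)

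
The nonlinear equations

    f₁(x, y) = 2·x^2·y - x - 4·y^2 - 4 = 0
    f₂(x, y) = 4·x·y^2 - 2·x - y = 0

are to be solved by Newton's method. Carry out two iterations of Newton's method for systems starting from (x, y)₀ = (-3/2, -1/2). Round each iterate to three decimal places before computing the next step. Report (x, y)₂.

At (-3/2, -1/2): F = (-5.750, 2.000).
Jacobian J = [[4·x·y - 1, 2·x^2 - 8·y], [4·y^2 - 2, 8·x·y - 1]].
At the point, J = [[2.000, 8.500], [-1.000, 5.000]] (det J = 18.500).
Solving J·Δ = −F gives Δ = (2.473, 0.095).
Then the next iterate is (x, y)₁ = (0.973, -0.405).
Round to (0.973, -0.405) and repeat: F = (-6.39595, -0.90261), J = [[-2.57626, 5.13346], [-1.34390, -4.15252]].
Δ = (-1.773, 0.356), so (x, y)₂ = (-0.800, -0.049).

(-0.800, -0.049)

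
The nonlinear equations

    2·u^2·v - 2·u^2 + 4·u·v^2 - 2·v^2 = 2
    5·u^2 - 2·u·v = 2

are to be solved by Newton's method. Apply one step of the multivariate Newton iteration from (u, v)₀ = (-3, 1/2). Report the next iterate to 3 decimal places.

At (-3, 1/2): F = (-14.500, 46.000).
Jacobian J = [[4·u·v - 4·u + 4·v^2, 2·u^2 + 8·u·v - 4·v], [10·u - 2·v, -2·u]].
At the point, J = [[7.000, 4.000], [-31.000, 6.000]] (det J = 166.000).
Solving J·Δ = −F gives Δ = (1.633, 0.768).
Then the next iterate is (u, v)₁ = (-1.367, 1.268).

(-1.367, 1.268)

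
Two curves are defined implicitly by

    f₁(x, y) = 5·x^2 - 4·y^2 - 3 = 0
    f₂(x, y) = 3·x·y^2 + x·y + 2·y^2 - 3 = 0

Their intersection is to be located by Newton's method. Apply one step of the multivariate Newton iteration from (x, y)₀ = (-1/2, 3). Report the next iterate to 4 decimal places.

At (-1/2, 3): F = (-37.7500, 0.0000).
Jacobian J = [[10·x, -8·y], [3·y^2 + y, 6·x·y + x + 4·y]].
At the point, J = [[-5.0000, -24.0000], [30.0000, 2.5000]] (det J = 707.5000).
Solving J·Δ = −F gives Δ = (0.1334, -1.6007).
Then the next iterate is (x, y)₁ = (-0.3666, 1.3993).

(-0.3666, 1.3993)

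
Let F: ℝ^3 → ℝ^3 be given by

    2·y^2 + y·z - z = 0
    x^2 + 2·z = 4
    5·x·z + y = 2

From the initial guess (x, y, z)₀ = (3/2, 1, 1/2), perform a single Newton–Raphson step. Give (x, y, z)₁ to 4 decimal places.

(2.0849, 0.5556, -0.0024)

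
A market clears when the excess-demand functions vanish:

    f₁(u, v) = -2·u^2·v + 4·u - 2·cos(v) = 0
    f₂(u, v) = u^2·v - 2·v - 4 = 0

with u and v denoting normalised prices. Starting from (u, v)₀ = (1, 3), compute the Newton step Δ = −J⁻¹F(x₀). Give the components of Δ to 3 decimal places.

At (1, 3): F = (-0.02002, -7.000).
Jacobian J = [[-4·u·v + 4, -2·u^2 + 2·sin(v)], [2·u·v, u^2 - 2]].
At the point, J = [[-8.000, -1.71776], [6.000, -1.000]] (det J = 18.30656).
Solving J·Δ = −F gives Δ = (0.656, -3.066).

(0.656, -3.066)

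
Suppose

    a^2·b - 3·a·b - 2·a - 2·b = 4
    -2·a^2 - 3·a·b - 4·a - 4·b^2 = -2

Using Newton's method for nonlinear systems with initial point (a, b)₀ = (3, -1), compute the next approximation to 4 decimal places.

(1.1905, -0.4762)

At (3, -1): F = (-8.0000, -23.0000).
Jacobian J = [[2·a·b - 3·b - 2, a^2 - 3·a - 2], [-4·a - 3·b - 4, -3·a - 8·b]].
At the point, J = [[-5.0000, -2.0000], [-13.0000, -1.0000]] (det J = -21.0000).
Solving J·Δ = −F gives Δ = (-1.8095, 0.5238).
Then the next iterate is (a, b)₁ = (1.1905, -0.4762).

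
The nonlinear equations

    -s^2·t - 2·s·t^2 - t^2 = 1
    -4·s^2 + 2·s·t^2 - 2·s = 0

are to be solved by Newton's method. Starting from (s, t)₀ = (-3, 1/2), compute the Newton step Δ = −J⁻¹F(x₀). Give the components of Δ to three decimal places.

At (-3, 1/2): F = (-4.250, -31.500).
Jacobian J = [[-2·s·t - 2·t^2, -s^2 - 4·s·t - 2·t], [-8·s + 2·t^2 - 2, 4·s·t]].
At the point, J = [[2.500, -4.000], [22.500, -6.000]] (det J = 75.000).
Solving J·Δ = −F gives Δ = (1.340, -0.225).

(1.340, -0.225)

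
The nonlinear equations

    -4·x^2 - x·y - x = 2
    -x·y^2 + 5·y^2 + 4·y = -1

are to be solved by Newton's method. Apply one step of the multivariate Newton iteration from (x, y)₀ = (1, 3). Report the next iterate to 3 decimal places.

At (1, 3): F = (-10.000, 49.000).
Jacobian J = [[-8·x - y - 1, -x], [-y^2, -2·x·y + 10·y + 4]].
At the point, J = [[-12.000, -1.000], [-9.000, 28.000]] (det J = -345.000).
Solving J·Δ = −F gives Δ = (-0.670, -1.965).
Then the next iterate is (x, y)₁ = (0.330, 1.035).

(0.330, 1.035)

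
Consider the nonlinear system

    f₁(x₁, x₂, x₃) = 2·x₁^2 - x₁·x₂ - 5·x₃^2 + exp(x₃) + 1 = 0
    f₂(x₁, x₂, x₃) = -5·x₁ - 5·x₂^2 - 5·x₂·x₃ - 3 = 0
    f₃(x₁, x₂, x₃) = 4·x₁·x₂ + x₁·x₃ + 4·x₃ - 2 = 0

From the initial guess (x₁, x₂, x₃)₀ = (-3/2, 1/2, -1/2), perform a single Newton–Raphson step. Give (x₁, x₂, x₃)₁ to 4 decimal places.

(-0.4674, -0.1311, -0.1341)

At (-3/2, 1/2, -1/2): F = (5.606531, 4.5000, -6.2500).
Jacobian J = [[4·x₁ - x₂, -x₁, -10·x₃ + exp(x₃)], [-5, -10·x₂ - 5·x₃, -5·x₂], [4·x₂ + x₃, 4·x₁, x₁ + 4]].
At the point, J = [[-6.5000, 1.5000, 5.606531], [-5.0000, -2.5000, -2.5000], [1.5000, -6.0000, 2.5000]] (det J = 340.470410).
Solving J·Δ = −F gives Δ = (1.0326, -0.6311, 0.3659).
Then the next iterate is (x₁, x₂, x₃)₁ = (-0.4674, -0.1311, -0.1341).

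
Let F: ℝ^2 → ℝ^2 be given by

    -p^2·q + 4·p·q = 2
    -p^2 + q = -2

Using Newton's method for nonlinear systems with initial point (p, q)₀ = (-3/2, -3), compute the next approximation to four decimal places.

(-0.4167, -3.0000)

At (-3/2, -3): F = (22.7500, -3.2500).
Jacobian J = [[-2·p·q + 4·q, -p^2 + 4·p], [-2·p, 1]].
At the point, J = [[-21.0000, -8.2500], [3.0000, 1.0000]] (det J = 3.7500).
Solving J·Δ = −F gives Δ = (1.0833, 0.0000).
Then the next iterate is (p, q)₁ = (-0.4167, -3.0000).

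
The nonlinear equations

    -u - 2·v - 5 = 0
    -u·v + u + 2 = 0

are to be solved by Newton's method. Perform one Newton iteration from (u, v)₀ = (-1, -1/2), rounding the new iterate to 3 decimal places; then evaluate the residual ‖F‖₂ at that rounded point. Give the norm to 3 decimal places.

2.000

At (-1, -1/2): F = (-3.000, 0.500).
Jacobian J = [[-1, -2], [-v + 1, -u]].
At the point, J = [[-1.000, -2.000], [1.500, 1.000]] (det J = 2.000).
Solving J·Δ = −F gives Δ = (1.000, -2.000).
Then the next iterate is (u, v)₁ = (0.000, -2.500).
Re-evaluating at (0.000, -2.500): F = (0.000, 2.000), so ‖F‖₂ = 2.000.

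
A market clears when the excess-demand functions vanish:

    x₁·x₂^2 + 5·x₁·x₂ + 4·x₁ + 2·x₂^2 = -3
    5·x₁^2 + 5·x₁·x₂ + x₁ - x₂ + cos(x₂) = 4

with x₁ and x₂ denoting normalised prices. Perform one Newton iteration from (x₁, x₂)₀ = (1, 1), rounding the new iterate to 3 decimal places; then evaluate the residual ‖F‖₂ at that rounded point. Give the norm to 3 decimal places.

At (1, 1): F = (15.000, 6.54030).
Jacobian J = [[x₂^2 + 5·x₂ + 4, 2·x₁·x₂ + 5·x₁ + 4·x₂], [10·x₁ + 5·x₂ + 1, 5·x₁ - sin(x₂) - 1]].
At the point, J = [[10.000, 11.000], [16.000, 3.15853]] (det J = -144.41471).
Solving J·Δ = −F gives Δ = (-0.170, -1.209).
Then the next iterate is (x₁, x₂)₁ = (0.830, -0.209).
Re-evaluating at (0.830, -0.209): F = (5.57627, 0.59439), so ‖F‖₂ = 5.608.

5.608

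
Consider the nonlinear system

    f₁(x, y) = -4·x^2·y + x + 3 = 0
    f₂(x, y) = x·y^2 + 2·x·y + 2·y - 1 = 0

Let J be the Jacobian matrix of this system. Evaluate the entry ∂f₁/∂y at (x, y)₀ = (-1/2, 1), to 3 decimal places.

-1.000

∂f₁/∂y = -4·x^2.
At (-1/2, 1) this is -1.000.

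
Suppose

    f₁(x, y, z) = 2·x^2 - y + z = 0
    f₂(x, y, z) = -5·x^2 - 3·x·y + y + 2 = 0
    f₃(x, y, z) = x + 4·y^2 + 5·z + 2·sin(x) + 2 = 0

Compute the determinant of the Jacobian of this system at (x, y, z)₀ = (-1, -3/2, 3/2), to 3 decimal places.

J = [[4·x, -1, 1], [-10·x - 3·y, -3·x + 1, 0], [2·cos(x) + 1, 8·y, 5]].
At the point, J = [[-4.000, -1.000, 1.000], [14.500, 4.000, 0.000], [2.08060, -12.000, 5.000]].
det J = -189.822.

-189.822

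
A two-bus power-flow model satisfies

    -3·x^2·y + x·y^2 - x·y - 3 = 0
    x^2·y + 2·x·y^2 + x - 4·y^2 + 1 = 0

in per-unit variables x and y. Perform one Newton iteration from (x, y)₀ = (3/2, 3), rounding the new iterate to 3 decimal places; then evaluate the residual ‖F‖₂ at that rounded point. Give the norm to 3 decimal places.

At (3/2, 3): F = (-14.250, 0.250).
Jacobian J = [[-6·x·y + y^2 - y, -3·x^2 + 2·x·y - x], [2·x·y + 2·y^2 + 1, x^2 + 4·x·y - 8·y]].
At the point, J = [[-21.000, 0.750], [28.000, -3.750]] (det J = 57.750).
Solving J·Δ = −F gives Δ = (-0.922, -6.818).
Then the next iterate is (x, y)₁ = (0.578, -3.818).
Re-evaluating at (0.578, -3.818): F = (11.45898, -41.15487), so ‖F‖₂ = 42.720.

42.720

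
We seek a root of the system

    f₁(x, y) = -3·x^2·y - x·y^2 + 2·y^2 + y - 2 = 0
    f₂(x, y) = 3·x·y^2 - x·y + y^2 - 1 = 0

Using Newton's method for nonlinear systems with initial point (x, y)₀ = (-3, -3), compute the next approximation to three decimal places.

(-1.970, -1.998)

At (-3, -3): F = (121.000, -82.000).
Jacobian J = [[-6·x·y - y^2, -3·x^2 - 2·x·y + 4·y + 1], [3·y^2 - y, 6·x·y - x + 2·y]].
At the point, J = [[-63.000, -56.000], [30.000, 51.000]] (det J = -1533.000).
Solving J·Δ = −F gives Δ = (1.030, 1.002).
Then the next iterate is (x, y)₁ = (-1.970, -1.998).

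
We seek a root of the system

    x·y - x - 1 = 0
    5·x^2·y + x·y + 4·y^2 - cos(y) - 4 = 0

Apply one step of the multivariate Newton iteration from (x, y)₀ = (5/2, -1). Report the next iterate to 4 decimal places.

(6.6972, 4.7577)

At (5/2, -1): F = (-6.0000, -34.290302).
Jacobian J = [[y - 1, x], [10·x·y + y, 5·x^2 + x + 8·y + sin(y)]].
At the point, J = [[-2.0000, 2.5000], [-26.0000, 24.908529]] (det J = 15.182942).
Solving J·Δ = −F gives Δ = (4.1972, 5.7577).
Then the next iterate is (x, y)₁ = (6.6972, 4.7577).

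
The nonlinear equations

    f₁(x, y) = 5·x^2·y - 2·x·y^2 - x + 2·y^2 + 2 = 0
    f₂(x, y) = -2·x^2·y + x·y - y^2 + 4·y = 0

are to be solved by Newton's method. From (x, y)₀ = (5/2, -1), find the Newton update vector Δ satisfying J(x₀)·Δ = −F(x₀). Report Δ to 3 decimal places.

(-0.212, 0.774)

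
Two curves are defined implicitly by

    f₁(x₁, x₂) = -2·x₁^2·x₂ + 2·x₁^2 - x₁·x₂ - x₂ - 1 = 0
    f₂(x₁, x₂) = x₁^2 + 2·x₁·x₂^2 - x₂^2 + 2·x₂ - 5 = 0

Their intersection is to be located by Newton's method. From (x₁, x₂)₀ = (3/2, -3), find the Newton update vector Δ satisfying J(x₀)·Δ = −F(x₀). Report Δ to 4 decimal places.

(-1.4654, -2.1524)

At (3/2, -3): F = (24.5000, 9.2500).
Jacobian J = [[-4·x₁·x₂ + 4·x₁ - x₂, -2·x₁^2 - x₁ - 1], [2·x₁ + 2·x₂^2, 4·x₁·x₂ - 2·x₂ + 2]].
At the point, J = [[27.0000, -7.0000], [21.0000, -10.0000]] (det J = -123.0000).
Solving J·Δ = −F gives Δ = (-1.4654, -2.1524).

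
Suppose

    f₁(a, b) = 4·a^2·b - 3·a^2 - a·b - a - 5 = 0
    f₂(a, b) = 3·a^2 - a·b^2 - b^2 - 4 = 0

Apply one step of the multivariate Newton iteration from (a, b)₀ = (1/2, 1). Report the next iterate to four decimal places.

At (1/2, 1): F = (-5.7500, -4.7500).
Jacobian J = [[8·a·b - 6·a - b - 1, 4·a^2 - a], [6·a - b^2, -2·a·b - 2·b]].
At the point, J = [[-1.0000, 0.5000], [2.0000, -3.0000]] (det J = 2.0000).
Solving J·Δ = −F gives Δ = (-9.8125, -8.1250).
Then the next iterate is (a, b)₁ = (-9.3125, -7.1250).

(-9.3125, -7.1250)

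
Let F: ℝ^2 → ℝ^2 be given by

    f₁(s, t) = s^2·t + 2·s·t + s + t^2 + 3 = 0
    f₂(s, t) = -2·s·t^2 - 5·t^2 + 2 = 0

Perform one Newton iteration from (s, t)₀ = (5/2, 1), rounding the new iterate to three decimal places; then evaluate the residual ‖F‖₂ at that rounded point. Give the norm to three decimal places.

At (5/2, 1): F = (17.750, -8.000).
Jacobian J = [[2·s·t + 2·t + 1, s^2 + 2·s + 2·t], [-2·t^2, -4·s·t - 10·t]].
At the point, J = [[8.000, 13.250], [-2.000, -20.000]] (det J = -133.500).
Solving J·Δ = −F gives Δ = (-1.865, -0.213).
Then the next iterate is (s, t)₁ = (0.635, 0.787).
Re-evaluating at (0.635, 0.787): F = (5.57120, -1.88344), so ‖F‖₂ = 5.881.

5.881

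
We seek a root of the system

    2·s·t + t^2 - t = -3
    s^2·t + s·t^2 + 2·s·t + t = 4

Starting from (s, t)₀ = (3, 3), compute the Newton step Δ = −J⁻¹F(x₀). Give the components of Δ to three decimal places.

At (3, 3): F = (27.000, 71.000).
Jacobian J = [[2·t, 2·s + 2·t - 1], [2·s·t + t^2 + 2·t, s^2 + 2·s·t + 2·s + 1]].
At the point, J = [[6.000, 11.000], [33.000, 34.000]] (det J = -159.000).
Solving J·Δ = −F gives Δ = (0.862, -2.925).

(0.862, -2.925)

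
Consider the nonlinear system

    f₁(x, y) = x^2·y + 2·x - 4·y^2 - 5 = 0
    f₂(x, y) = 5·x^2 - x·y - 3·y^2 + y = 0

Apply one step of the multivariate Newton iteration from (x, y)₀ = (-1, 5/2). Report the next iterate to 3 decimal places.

At (-1, 5/2): F = (-29.500, -8.750).
Jacobian J = [[2·x·y + 2, x^2 - 8·y], [10·x - y, -x - 6·y + 1]].
At the point, J = [[-3.000, -19.000], [-12.500, -13.000]] (det J = -198.500).
Solving J·Δ = −F gives Δ = (1.094, -1.725).
Then the next iterate is (x, y)₁ = (0.094, 0.775).

(0.094, 0.775)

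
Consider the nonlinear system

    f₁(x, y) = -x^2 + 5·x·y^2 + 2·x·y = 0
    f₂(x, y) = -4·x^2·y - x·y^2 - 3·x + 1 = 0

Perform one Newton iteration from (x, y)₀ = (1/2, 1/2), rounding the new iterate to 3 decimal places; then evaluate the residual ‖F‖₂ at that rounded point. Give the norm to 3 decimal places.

At (1/2, 1/2): F = (0.875, -1.125).
Jacobian J = [[-2·x + 5·y^2 + 2·y, 10·x·y + 2·x], [-8·x·y - y^2 - 3, -4·x^2 - 2·x·y]].
At the point, J = [[1.250, 3.500], [-5.250, -1.500]] (det J = 16.500).
Solving J·Δ = −F gives Δ = (-0.159, -0.193).
Then the next iterate is (x, y)₁ = (0.341, 0.307).
Re-evaluating at (0.341, 0.307): F = (0.25379, -0.19793), so ‖F‖₂ = 0.322.

0.322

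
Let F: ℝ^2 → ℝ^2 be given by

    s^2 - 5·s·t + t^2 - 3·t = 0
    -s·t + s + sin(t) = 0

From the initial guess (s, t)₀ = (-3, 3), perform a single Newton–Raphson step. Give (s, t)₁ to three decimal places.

(-3.322, -0.376)

At (-3, 3): F = (54.000, 6.14112).
Jacobian J = [[2·s - 5·t, -5·s + 2·t - 3], [-t + 1, -s + cos(t)]].
At the point, J = [[-21.000, 18.000], [-2.000, 2.01001]] (det J = -6.21016).
Solving J·Δ = −F gives Δ = (-0.322, -3.376).
Then the next iterate is (s, t)₁ = (-3.322, -0.376).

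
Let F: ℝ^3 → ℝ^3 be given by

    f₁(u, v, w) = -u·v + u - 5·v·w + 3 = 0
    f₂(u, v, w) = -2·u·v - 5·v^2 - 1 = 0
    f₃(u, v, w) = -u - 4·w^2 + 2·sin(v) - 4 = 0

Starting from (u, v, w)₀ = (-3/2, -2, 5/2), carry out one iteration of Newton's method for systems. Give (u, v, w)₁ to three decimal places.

(-0.483, -1.003, 0.942)

At (-3/2, -2, 5/2): F = (23.500, -27.000, -29.31859).
Jacobian J = [[-v + 1, -u - 5·w, -5·v], [-2·v, -2·u - 10·v, 0], [-1, 2·cos(v), -8·w]].
At the point, J = [[3.000, -11.000, 10.000], [4.000, 23.000, 0.000], [-1.000, -0.83229, -20.000]] (det J = -2063.29175).
Solving J·Δ = −F gives Δ = (1.017, 0.997, -1.558).
Then the next iterate is (u, v, w)₁ = (-0.483, -1.003, 0.942).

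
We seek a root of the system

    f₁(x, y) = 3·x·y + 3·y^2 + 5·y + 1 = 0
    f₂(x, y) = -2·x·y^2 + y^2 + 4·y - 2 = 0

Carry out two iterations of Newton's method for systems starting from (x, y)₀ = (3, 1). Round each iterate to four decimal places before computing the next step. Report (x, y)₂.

(15.0663, 0.3073)

At (3, 1): F = (18.0000, -3.0000).
Jacobian J = [[3·y, 3·x + 6·y + 5], [-2·y^2, -4·x·y + 2·y + 4]].
At the point, J = [[3.0000, 20.0000], [-2.0000, -6.0000]] (det J = 22.0000).
Solving J·Δ = −F gives Δ = (2.1818, -1.2273).
Then the next iterate is (x, y)₁ = (5.1818, -0.2273).
Round to (5.1818, -0.2273) and repeat: F = (-3.514974, -3.392973), J = [[-0.6819, 19.1816], [-0.103331, 8.256693]].
Δ = (9.8845, 0.5346), so (x, y)₂ = (15.0663, 0.3073).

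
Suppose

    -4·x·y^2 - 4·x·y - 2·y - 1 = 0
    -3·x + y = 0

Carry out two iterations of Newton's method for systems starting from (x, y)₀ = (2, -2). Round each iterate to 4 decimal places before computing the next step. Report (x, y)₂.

(-0.5469, -1.6408)

At (2, -2): F = (-13.0000, -8.0000).
Jacobian J = [[-4·y^2 - 4·y, -8·x·y - 4·x - 2], [-3, 1]].
At the point, J = [[-8.0000, 22.0000], [-3.0000, 1.0000]] (det J = 58.0000).
Solving J·Δ = −F gives Δ = (-2.8103, -0.4310).
Then the next iterate is (x, y)₁ = (-0.8103, -2.4310).
Round to (-0.8103, -2.4310) and repeat: F = (15.137360, -0.0001), J = [[-13.915044, -14.517514], [-3.0000, 1.0000]].
Δ = (0.2634, 0.7902), so (x, y)₂ = (-0.5469, -1.6408).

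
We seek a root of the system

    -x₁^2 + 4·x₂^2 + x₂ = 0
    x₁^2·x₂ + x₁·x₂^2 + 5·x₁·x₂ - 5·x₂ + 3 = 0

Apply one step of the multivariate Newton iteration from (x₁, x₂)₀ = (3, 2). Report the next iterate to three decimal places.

At (3, 2): F = (9.000, 53.000).
Jacobian J = [[-2·x₁, 8·x₂ + 1], [2·x₁·x₂ + x₂^2 + 5·x₂, x₁^2 + 2·x₁·x₂ + 5·x₁ - 5]].
At the point, J = [[-6.000, 17.000], [26.000, 31.000]] (det J = -628.000).
Solving J·Δ = −F gives Δ = (-0.990, -0.879).
Then the next iterate is (x₁, x₂)₁ = (2.010, 1.121).

(2.010, 1.121)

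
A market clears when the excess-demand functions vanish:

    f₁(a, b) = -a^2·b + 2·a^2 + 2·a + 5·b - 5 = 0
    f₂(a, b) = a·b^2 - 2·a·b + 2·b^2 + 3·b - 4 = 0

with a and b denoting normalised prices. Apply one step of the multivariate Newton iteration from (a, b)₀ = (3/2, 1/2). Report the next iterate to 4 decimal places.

At (3/2, 1/2): F = (3.8750, -3.1250).
Jacobian J = [[-2·a·b + 4·a + 2, -a^2 + 5], [b^2 - 2·b, 2·a·b - 2·a + 4·b + 3]].
At the point, J = [[6.5000, 2.7500], [-0.7500, 3.5000]] (det J = 24.8125).
Solving J·Δ = −F gives Δ = (-0.8929, 0.7015).
Then the next iterate is (a, b)₁ = (0.6071, 1.2015).

(0.6071, 1.2015)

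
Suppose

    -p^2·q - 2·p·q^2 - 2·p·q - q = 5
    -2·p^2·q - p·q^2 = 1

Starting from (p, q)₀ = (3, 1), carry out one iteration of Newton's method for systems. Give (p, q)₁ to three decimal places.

At (3, 1): F = (-27.000, -22.000).
Jacobian J = [[-2·p·q - 2·q^2 - 2·q, -p^2 - 4·p·q - 2·p - 1], [-4·p·q - q^2, -2·p^2 - 2·p·q]].
At the point, J = [[-10.000, -28.000], [-13.000, -24.000]] (det J = -124.000).
Solving J·Δ = −F gives Δ = (0.258, -1.056).
Then the next iterate is (p, q)₁ = (3.258, -0.056).

(3.258, -0.056)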